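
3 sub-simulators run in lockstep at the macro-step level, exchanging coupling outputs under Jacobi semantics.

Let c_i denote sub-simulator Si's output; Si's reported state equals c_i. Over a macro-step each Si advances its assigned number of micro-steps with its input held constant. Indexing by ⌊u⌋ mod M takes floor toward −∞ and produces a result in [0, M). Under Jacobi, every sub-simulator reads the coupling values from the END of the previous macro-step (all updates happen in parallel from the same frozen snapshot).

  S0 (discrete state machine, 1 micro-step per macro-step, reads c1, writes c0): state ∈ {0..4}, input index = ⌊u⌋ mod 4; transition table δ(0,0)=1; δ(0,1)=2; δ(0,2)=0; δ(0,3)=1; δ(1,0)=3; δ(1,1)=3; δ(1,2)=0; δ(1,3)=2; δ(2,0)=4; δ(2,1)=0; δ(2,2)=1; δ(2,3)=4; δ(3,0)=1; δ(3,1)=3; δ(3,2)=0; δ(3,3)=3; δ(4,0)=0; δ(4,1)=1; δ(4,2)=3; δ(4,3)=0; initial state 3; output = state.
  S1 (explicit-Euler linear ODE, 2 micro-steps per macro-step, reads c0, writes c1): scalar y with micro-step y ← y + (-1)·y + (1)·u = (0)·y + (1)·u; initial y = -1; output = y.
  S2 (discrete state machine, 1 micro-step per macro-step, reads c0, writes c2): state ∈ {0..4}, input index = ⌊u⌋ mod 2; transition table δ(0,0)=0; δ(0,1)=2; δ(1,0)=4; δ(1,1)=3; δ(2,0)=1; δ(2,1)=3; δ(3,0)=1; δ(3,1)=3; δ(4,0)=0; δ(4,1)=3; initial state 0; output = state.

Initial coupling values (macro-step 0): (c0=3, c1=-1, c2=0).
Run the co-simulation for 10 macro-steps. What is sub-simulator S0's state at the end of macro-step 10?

macro 1: S0 reads c1=-1 → after 1×micro: 3; S1 reads c0=3 → after 2×micro: 3; S2 reads c0=3 → after 1×micro: 2 ⇒ (c0=3, c1=3, c2=2)
macro 2: S0 reads c1=3 → after 1×micro: 3; S1 reads c0=3 → after 2×micro: 3; S2 reads c0=3 → after 1×micro: 3 ⇒ (c0=3, c1=3, c2=3)
macro 3: S0 reads c1=3 → after 1×micro: 3; S1 reads c0=3 → after 2×micro: 3; S2 reads c0=3 → after 1×micro: 3 ⇒ (c0=3, c1=3, c2=3)
macro 4: S0 reads c1=3 → after 1×micro: 3; S1 reads c0=3 → after 2×micro: 3; S2 reads c0=3 → after 1×micro: 3 ⇒ (c0=3, c1=3, c2=3)
macro 5: S0 reads c1=3 → after 1×micro: 3; S1 reads c0=3 → after 2×micro: 3; S2 reads c0=3 → after 1×micro: 3 ⇒ (c0=3, c1=3, c2=3)
macro 6: S0 reads c1=3 → after 1×micro: 3; S1 reads c0=3 → after 2×micro: 3; S2 reads c0=3 → after 1×micro: 3 ⇒ (c0=3, c1=3, c2=3)
macro 7: S0 reads c1=3 → after 1×micro: 3; S1 reads c0=3 → after 2×micro: 3; S2 reads c0=3 → after 1×micro: 3 ⇒ (c0=3, c1=3, c2=3)
macro 8: S0 reads c1=3 → after 1×micro: 3; S1 reads c0=3 → after 2×micro: 3; S2 reads c0=3 → after 1×micro: 3 ⇒ (c0=3, c1=3, c2=3)
macro 9: S0 reads c1=3 → after 1×micro: 3; S1 reads c0=3 → after 2×micro: 3; S2 reads c0=3 → after 1×micro: 3 ⇒ (c0=3, c1=3, c2=3)
macro 10: S0 reads c1=3 → after 1×micro: 3; S1 reads c0=3 → after 2×micro: 3; S2 reads c0=3 → after 1×micro: 3 ⇒ (c0=3, c1=3, c2=3)

S0 state at macro-step 10 = 3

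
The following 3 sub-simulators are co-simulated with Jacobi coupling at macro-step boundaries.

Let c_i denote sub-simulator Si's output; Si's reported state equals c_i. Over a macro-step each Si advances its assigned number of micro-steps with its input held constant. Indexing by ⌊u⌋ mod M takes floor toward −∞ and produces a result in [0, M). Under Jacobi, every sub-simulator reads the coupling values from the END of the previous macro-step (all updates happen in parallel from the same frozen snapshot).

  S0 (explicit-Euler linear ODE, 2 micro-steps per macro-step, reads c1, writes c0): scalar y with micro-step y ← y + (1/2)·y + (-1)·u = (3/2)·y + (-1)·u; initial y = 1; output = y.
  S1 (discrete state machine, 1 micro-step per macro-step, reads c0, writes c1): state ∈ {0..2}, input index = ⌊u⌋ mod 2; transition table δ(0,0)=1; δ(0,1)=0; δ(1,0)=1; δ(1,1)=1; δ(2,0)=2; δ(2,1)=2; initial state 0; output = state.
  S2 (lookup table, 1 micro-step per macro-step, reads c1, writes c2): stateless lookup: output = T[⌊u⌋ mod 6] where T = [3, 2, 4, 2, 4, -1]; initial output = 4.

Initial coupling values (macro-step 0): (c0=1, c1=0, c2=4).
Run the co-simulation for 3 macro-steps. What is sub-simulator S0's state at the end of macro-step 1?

S0 state at macro-step 1 = 9/4

macro 1: S0 reads c1=0 → after 2×micro: 9/4; S1 reads c0=1 → after 1×micro: 0; S2 reads c1=0 → after 1×micro: 3 ⇒ (c0=9/4, c1=0, c2=3)
macro 2: S0 reads c1=0 → after 2×micro: 81/16; S1 reads c0=9/4 → after 1×micro: 1; S2 reads c1=0 → after 1×micro: 3 ⇒ (c0=81/16, c1=1, c2=3)
macro 3: S0 reads c1=1 → after 2×micro: 569/64; S1 reads c0=81/16 → after 1×micro: 1; S2 reads c1=1 → after 1×micro: 2 ⇒ (c0=569/64, c1=1, c2=2)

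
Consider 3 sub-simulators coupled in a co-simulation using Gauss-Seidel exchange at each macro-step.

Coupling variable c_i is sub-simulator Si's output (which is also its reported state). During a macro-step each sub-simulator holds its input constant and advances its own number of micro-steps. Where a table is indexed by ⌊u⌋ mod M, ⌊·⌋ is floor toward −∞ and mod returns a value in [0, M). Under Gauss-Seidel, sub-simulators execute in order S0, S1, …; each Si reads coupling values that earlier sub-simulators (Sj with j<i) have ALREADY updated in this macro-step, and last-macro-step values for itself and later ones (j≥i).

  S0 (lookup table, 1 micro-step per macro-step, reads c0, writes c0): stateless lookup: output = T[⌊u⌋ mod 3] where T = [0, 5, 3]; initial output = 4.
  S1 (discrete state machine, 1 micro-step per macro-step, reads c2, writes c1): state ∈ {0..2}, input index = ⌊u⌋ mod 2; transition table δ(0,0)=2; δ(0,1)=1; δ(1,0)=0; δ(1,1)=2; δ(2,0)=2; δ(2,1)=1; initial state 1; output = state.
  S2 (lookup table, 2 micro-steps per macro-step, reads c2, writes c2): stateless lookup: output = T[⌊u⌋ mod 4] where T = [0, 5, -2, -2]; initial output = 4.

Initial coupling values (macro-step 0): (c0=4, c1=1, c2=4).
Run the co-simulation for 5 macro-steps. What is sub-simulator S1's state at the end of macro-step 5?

S1 state at macro-step 5 = 2

macro 1: S0 reads c0=4 → after 1×micro: 5; S1 reads c2=4 → after 1×micro: 0; S2 reads c2=4 → after 2×micro: 0 ⇒ (c0=5, c1=0, c2=0)
macro 2: S0 reads c0=5 → after 1×micro: 3; S1 reads c2=0 → after 1×micro: 2; S2 reads c2=0 → after 2×micro: 0 ⇒ (c0=3, c1=2, c2=0)
macro 3: S0 reads c0=3 → after 1×micro: 0; S1 reads c2=0 → after 1×micro: 2; S2 reads c2=0 → after 2×micro: 0 ⇒ (c0=0, c1=2, c2=0)
macro 4: S0 reads c0=0 → after 1×micro: 0; S1 reads c2=0 → after 1×micro: 2; S2 reads c2=0 → after 2×micro: 0 ⇒ (c0=0, c1=2, c2=0)
macro 5: S0 reads c0=0 → after 1×micro: 0; S1 reads c2=0 → after 1×micro: 2; S2 reads c2=0 → after 2×micro: 0 ⇒ (c0=0, c1=2, c2=0)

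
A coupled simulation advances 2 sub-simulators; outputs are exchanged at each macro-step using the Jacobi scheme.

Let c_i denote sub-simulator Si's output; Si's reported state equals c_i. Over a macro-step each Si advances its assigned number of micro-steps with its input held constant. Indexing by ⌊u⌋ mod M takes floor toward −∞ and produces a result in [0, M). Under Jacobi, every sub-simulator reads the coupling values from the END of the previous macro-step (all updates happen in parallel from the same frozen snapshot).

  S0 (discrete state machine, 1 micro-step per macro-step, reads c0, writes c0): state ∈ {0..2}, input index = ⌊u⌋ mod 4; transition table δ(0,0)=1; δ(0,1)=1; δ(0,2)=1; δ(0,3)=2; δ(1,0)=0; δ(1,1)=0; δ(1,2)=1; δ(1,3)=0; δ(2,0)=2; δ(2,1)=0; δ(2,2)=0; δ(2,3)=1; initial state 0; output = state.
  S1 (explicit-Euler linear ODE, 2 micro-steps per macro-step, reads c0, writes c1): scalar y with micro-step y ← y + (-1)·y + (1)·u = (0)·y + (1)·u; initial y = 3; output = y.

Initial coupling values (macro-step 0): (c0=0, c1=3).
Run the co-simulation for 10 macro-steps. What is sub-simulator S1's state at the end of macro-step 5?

S1 state at macro-step 5 = 0

macro 1: S0 reads c0=0 → after 1×micro: 1; S1 reads c0=0 → after 2×micro: 0 ⇒ (c0=1, c1=0)
macro 2: S0 reads c0=1 → after 1×micro: 0; S1 reads c0=1 → after 2×micro: 1 ⇒ (c0=0, c1=1)
macro 3: S0 reads c0=0 → after 1×micro: 1; S1 reads c0=0 → after 2×micro: 0 ⇒ (c0=1, c1=0)
macro 4: S0 reads c0=1 → after 1×micro: 0; S1 reads c0=1 → after 2×micro: 1 ⇒ (c0=0, c1=1)
macro 5: S0 reads c0=0 → after 1×micro: 1; S1 reads c0=0 → after 2×micro: 0 ⇒ (c0=1, c1=0)
macro 6: S0 reads c0=1 → after 1×micro: 0; S1 reads c0=1 → after 2×micro: 1 ⇒ (c0=0, c1=1)
macro 7: S0 reads c0=0 → after 1×micro: 1; S1 reads c0=0 → after 2×micro: 0 ⇒ (c0=1, c1=0)
macro 8: S0 reads c0=1 → after 1×micro: 0; S1 reads c0=1 → after 2×micro: 1 ⇒ (c0=0, c1=1)
macro 9: S0 reads c0=0 → after 1×micro: 1; S1 reads c0=0 → after 2×micro: 0 ⇒ (c0=1, c1=0)
macro 10: S0 reads c0=1 → after 1×micro: 0; S1 reads c0=1 → after 2×micro: 1 ⇒ (c0=0, c1=1)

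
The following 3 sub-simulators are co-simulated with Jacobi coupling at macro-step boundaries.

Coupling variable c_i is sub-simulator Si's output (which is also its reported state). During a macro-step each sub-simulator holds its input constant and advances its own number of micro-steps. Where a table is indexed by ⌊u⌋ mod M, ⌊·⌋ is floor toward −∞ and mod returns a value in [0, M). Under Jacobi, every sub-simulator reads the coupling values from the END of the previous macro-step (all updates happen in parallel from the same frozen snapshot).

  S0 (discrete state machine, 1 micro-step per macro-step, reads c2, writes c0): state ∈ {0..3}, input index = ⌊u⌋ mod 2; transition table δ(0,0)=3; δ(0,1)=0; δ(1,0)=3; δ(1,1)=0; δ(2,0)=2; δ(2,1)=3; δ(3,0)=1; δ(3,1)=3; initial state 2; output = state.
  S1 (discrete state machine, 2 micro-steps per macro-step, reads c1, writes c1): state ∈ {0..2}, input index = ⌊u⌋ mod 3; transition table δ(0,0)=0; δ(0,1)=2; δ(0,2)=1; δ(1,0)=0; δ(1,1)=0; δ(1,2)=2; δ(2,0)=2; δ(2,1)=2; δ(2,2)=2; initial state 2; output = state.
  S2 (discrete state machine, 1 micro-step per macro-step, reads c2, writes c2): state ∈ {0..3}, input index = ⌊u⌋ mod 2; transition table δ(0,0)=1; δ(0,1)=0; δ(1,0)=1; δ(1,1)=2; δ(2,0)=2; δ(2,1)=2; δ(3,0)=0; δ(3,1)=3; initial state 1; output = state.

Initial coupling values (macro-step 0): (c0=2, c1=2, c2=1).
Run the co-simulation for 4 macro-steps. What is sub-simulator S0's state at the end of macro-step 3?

macro 1: S0 reads c2=1 → after 1×micro: 3; S1 reads c1=2 → after 2×micro: 2; S2 reads c2=1 → after 1×micro: 2 ⇒ (c0=3, c1=2, c2=2)
macro 2: S0 reads c2=2 → after 1×micro: 1; S1 reads c1=2 → after 2×micro: 2; S2 reads c2=2 → after 1×micro: 2 ⇒ (c0=1, c1=2, c2=2)
macro 3: S0 reads c2=2 → after 1×micro: 3; S1 reads c1=2 → after 2×micro: 2; S2 reads c2=2 → after 1×micro: 2 ⇒ (c0=3, c1=2, c2=2)
macro 4: S0 reads c2=2 → after 1×micro: 1; S1 reads c1=2 → after 2×micro: 2; S2 reads c2=2 → after 1×micro: 2 ⇒ (c0=1, c1=2, c2=2)

S0 state at macro-step 3 = 3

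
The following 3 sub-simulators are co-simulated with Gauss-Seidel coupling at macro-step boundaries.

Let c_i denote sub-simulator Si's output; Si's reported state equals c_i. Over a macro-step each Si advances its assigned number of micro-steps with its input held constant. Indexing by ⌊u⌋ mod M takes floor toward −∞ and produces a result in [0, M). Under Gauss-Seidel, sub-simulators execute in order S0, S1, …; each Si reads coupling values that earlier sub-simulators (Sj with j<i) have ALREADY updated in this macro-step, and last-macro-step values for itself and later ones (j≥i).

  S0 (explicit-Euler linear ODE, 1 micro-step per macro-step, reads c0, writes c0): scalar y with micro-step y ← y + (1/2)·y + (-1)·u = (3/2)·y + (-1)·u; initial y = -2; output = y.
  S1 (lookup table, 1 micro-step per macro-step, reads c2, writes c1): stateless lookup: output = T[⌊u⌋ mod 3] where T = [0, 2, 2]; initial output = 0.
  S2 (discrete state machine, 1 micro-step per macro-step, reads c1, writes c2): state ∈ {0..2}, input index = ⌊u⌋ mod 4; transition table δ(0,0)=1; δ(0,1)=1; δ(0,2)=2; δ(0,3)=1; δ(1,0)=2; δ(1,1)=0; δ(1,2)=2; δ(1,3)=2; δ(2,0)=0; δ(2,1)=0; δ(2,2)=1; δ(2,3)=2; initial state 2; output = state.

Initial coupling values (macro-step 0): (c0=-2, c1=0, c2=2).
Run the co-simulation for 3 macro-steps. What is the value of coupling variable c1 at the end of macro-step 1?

macro 1: S0 reads c0=-2 → after 1×micro: -1; S1 reads c2=2 → after 1×micro: 2; S2 reads c1=2 → after 1×micro: 1 ⇒ (c0=-1, c1=2, c2=1)
macro 2: S0 reads c0=-1 → after 1×micro: -1/2; S1 reads c2=1 → after 1×micro: 2; S2 reads c1=2 → after 1×micro: 2 ⇒ (c0=-1/2, c1=2, c2=2)
macro 3: S0 reads c0=-1/2 → after 1×micro: -1/4; S1 reads c2=2 → after 1×micro: 2; S2 reads c1=2 → after 1×micro: 1 ⇒ (c0=-1/4, c1=2, c2=1)

c1 at macro-step 1 = 2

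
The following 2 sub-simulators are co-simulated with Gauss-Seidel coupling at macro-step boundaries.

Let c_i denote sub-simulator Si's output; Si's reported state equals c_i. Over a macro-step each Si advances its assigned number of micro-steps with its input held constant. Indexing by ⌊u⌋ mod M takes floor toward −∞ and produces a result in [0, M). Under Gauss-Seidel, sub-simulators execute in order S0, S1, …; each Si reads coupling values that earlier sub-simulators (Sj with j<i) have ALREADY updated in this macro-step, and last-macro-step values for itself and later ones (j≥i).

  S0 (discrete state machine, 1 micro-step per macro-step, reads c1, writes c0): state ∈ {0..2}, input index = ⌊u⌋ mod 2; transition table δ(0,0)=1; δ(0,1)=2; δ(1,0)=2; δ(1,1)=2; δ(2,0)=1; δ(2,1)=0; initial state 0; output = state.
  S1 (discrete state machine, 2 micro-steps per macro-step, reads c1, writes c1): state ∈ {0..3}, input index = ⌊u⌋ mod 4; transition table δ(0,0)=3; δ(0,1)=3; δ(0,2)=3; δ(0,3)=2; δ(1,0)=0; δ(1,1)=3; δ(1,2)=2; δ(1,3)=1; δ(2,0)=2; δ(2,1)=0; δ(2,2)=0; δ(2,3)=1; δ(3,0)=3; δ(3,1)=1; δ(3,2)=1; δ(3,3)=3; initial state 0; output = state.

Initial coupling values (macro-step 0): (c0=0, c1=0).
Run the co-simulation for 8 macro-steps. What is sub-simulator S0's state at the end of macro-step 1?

S0 state at macro-step 1 = 1

macro 1: S0 reads c1=0 → after 1×micro: 1; S1 reads c1=0 → after 2×micro: 3 ⇒ (c0=1, c1=3)
macro 2: S0 reads c1=3 → after 1×micro: 2; S1 reads c1=3 → after 2×micro: 3 ⇒ (c0=2, c1=3)
macro 3: S0 reads c1=3 → after 1×micro: 0; S1 reads c1=3 → after 2×micro: 3 ⇒ (c0=0, c1=3)
macro 4: S0 reads c1=3 → after 1×micro: 2; S1 reads c1=3 → after 2×micro: 3 ⇒ (c0=2, c1=3)
macro 5: S0 reads c1=3 → after 1×micro: 0; S1 reads c1=3 → after 2×micro: 3 ⇒ (c0=0, c1=3)
macro 6: S0 reads c1=3 → after 1×micro: 2; S1 reads c1=3 → after 2×micro: 3 ⇒ (c0=2, c1=3)
macro 7: S0 reads c1=3 → after 1×micro: 0; S1 reads c1=3 → after 2×micro: 3 ⇒ (c0=0, c1=3)
macro 8: S0 reads c1=3 → after 1×micro: 2; S1 reads c1=3 → after 2×micro: 3 ⇒ (c0=2, c1=3)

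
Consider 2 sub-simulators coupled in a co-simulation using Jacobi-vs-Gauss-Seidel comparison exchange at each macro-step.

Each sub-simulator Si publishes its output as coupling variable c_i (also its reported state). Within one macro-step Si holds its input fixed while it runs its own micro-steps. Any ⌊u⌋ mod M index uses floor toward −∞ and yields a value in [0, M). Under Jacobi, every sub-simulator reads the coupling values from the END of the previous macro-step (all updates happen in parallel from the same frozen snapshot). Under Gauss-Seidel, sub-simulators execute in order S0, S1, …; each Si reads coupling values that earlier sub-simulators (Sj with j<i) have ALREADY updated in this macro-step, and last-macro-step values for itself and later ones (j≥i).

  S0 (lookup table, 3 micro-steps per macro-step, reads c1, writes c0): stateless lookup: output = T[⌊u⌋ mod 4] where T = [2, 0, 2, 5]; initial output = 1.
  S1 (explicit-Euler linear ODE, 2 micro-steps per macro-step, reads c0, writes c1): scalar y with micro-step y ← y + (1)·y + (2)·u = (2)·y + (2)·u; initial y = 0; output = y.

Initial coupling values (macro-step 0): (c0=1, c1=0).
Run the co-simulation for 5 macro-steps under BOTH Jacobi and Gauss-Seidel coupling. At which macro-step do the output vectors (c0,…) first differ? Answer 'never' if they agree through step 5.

first divergence at macro-step: 1

[Jacobi] macro 1: S0 reads c1=0 → after 3×micro: 2; S1 reads c0=1 → after 2×micro: 6 ⇒ (c0=2, c1=6)
[Jacobi] macro 2: S0 reads c1=6 → after 3×micro: 2; S1 reads c0=2 → after 2×micro: 36 ⇒ (c0=2, c1=36)
[Jacobi] macro 3: S0 reads c1=36 → after 3×micro: 2; S1 reads c0=2 → after 2×micro: 156 ⇒ (c0=2, c1=156)
[Jacobi] macro 4: S0 reads c1=156 → after 3×micro: 2; S1 reads c0=2 → after 2×micro: 636 ⇒ (c0=2, c1=636)
[Jacobi] macro 5: S0 reads c1=636 → after 3×micro: 2; S1 reads c0=2 → after 2×micro: 2556 ⇒ (c0=2, c1=2556)
[Gauss-Seidel] macro 1: S0 reads c1=0 → after 3×micro: 2; S1 reads c0=2 → after 2×micro: 12 ⇒ (c0=2, c1=12)
[Gauss-Seidel] macro 2: S0 reads c1=12 → after 3×micro: 2; S1 reads c0=2 → after 2×micro: 60 ⇒ (c0=2, c1=60)
[Gauss-Seidel] macro 3: S0 reads c1=60 → after 3×micro: 2; S1 reads c0=2 → after 2×micro: 252 ⇒ (c0=2, c1=252)
[Gauss-Seidel] macro 4: S0 reads c1=252 → after 3×micro: 2; S1 reads c0=2 → after 2×micro: 1020 ⇒ (c0=2, c1=1020)
[Gauss-Seidel] macro 5: S0 reads c1=1020 → after 3×micro: 2; S1 reads c0=2 → after 2×micro: 4092 ⇒ (c0=2, c1=4092)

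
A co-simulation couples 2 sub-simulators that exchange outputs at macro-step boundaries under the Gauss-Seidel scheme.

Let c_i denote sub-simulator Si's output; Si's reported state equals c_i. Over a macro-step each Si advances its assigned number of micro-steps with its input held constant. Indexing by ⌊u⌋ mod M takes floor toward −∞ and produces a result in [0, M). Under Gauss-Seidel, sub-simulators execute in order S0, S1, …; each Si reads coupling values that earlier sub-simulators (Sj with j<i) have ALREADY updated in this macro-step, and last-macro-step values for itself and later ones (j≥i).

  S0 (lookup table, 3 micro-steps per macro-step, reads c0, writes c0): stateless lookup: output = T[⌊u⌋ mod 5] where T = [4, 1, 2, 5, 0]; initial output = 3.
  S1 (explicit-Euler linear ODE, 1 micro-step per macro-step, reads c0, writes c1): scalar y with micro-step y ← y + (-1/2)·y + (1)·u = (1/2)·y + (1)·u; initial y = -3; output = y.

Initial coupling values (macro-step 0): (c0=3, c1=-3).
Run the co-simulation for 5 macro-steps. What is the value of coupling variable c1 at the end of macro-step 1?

macro 1: S0 reads c0=3 → after 3×micro: 5; S1 reads c0=5 → after 1×micro: 7/2 ⇒ (c0=5, c1=7/2)
macro 2: S0 reads c0=5 → after 3×micro: 4; S1 reads c0=4 → after 1×micro: 23/4 ⇒ (c0=4, c1=23/4)
macro 3: S0 reads c0=4 → after 3×micro: 0; S1 reads c0=0 → after 1×micro: 23/8 ⇒ (c0=0, c1=23/8)
macro 4: S0 reads c0=0 → after 3×micro: 4; S1 reads c0=4 → after 1×micro: 87/16 ⇒ (c0=4, c1=87/16)
macro 5: S0 reads c0=4 → after 3×micro: 0; S1 reads c0=0 → after 1×micro: 87/32 ⇒ (c0=0, c1=87/32)

c1 at macro-step 1 = 7/2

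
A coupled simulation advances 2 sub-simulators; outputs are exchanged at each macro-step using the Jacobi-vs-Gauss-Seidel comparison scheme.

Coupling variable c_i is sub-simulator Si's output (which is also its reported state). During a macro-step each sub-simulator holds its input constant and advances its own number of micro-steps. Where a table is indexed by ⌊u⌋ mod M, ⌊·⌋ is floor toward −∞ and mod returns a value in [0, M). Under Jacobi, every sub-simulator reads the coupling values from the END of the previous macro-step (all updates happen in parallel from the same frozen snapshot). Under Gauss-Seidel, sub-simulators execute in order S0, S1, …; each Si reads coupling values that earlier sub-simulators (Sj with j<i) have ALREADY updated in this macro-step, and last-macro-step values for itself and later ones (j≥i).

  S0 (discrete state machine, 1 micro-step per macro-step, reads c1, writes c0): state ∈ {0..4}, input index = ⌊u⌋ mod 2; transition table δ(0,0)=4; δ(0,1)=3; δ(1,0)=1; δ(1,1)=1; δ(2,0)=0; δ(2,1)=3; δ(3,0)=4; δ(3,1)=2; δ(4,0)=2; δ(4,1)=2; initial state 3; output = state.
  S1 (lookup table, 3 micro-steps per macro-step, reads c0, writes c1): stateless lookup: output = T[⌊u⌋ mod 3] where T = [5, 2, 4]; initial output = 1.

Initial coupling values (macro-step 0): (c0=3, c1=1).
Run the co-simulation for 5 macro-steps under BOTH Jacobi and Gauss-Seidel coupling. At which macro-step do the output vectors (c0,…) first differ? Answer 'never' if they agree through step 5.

first divergence at macro-step: 1

[Jacobi] macro 1: S0 reads c1=1 → after 1×micro: 2; S1 reads c0=3 → after 3×micro: 5 ⇒ (c0=2, c1=5)
[Jacobi] macro 2: S0 reads c1=5 → after 1×micro: 3; S1 reads c0=2 → after 3×micro: 4 ⇒ (c0=3, c1=4)
[Jacobi] macro 3: S0 reads c1=4 → after 1×micro: 4; S1 reads c0=3 → after 3×micro: 5 ⇒ (c0=4, c1=5)
[Jacobi] macro 4: S0 reads c1=5 → after 1×micro: 2; S1 reads c0=4 → after 3×micro: 2 ⇒ (c0=2, c1=2)
[Jacobi] macro 5: S0 reads c1=2 → after 1×micro: 0; S1 reads c0=2 → after 3×micro: 4 ⇒ (c0=0, c1=4)
[Gauss-Seidel] macro 1: S0 reads c1=1 → after 1×micro: 2; S1 reads c0=2 → after 3×micro: 4 ⇒ (c0=2, c1=4)
[Gauss-Seidel] macro 2: S0 reads c1=4 → after 1×micro: 0; S1 reads c0=0 → after 3×micro: 5 ⇒ (c0=0, c1=5)
[Gauss-Seidel] macro 3: S0 reads c1=5 → after 1×micro: 3; S1 reads c0=3 → after 3×micro: 5 ⇒ (c0=3, c1=5)
[Gauss-Seidel] macro 4: S0 reads c1=5 → after 1×micro: 2; S1 reads c0=2 → after 3×micro: 4 ⇒ (c0=2, c1=4)
[Gauss-Seidel] macro 5: S0 reads c1=4 → after 1×micro: 0; S1 reads c0=0 → after 3×micro: 5 ⇒ (c0=0, c1=5)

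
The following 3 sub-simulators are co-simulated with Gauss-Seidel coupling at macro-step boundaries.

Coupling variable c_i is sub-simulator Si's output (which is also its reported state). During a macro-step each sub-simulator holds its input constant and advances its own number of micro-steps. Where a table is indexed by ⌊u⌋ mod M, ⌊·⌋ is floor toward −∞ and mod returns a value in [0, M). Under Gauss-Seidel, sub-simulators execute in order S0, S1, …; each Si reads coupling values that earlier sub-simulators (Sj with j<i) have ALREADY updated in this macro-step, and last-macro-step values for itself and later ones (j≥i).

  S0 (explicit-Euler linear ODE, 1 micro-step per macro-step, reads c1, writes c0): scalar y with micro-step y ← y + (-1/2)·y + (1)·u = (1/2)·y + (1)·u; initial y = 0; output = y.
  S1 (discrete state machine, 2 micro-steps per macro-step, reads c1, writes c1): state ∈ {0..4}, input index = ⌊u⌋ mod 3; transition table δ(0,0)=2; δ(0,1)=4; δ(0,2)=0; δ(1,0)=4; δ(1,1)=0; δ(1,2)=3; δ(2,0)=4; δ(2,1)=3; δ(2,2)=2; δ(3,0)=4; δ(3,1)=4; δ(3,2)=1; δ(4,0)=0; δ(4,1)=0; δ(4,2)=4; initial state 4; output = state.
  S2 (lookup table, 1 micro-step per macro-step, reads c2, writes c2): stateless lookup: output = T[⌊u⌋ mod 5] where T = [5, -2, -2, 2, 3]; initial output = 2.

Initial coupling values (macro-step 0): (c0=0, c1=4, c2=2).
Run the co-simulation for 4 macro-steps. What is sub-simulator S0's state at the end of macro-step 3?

S0 state at macro-step 3 = 7

macro 1: S0 reads c1=4 → after 1×micro: 4; S1 reads c1=4 → after 2×micro: 4; S2 reads c2=2 → after 1×micro: -2 ⇒ (c0=4, c1=4, c2=-2)
macro 2: S0 reads c1=4 → after 1×micro: 6; S1 reads c1=4 → after 2×micro: 4; S2 reads c2=-2 → after 1×micro: 2 ⇒ (c0=6, c1=4, c2=2)
macro 3: S0 reads c1=4 → after 1×micro: 7; S1 reads c1=4 → after 2×micro: 4; S2 reads c2=2 → after 1×micro: -2 ⇒ (c0=7, c1=4, c2=-2)
macro 4: S0 reads c1=4 → after 1×micro: 15/2; S1 reads c1=4 → after 2×micro: 4; S2 reads c2=-2 → after 1×micro: 2 ⇒ (c0=15/2, c1=4, c2=2)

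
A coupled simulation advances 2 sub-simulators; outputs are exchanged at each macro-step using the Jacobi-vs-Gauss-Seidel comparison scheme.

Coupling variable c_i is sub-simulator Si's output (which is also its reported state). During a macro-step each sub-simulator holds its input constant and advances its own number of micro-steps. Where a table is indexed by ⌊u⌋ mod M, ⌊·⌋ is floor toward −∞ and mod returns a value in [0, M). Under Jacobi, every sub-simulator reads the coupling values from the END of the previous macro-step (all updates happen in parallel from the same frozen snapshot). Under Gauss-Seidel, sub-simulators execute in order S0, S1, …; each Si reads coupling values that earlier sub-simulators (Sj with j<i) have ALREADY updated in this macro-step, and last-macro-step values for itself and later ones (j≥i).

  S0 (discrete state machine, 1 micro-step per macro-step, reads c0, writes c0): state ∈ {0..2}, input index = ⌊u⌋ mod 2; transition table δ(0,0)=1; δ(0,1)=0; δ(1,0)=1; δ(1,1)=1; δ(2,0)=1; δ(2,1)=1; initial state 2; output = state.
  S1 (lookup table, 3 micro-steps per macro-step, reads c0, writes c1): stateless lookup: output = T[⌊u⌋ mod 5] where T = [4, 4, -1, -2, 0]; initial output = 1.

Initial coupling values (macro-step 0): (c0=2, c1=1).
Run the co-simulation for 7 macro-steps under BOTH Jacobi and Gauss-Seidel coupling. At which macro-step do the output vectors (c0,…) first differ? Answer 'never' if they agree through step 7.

[Jacobi] macro 1: S0 reads c0=2 → after 1×micro: 1; S1 reads c0=2 → after 3×micro: -1 ⇒ (c0=1, c1=-1)
[Jacobi] macro 2: S0 reads c0=1 → after 1×micro: 1; S1 reads c0=1 → after 3×micro: 4 ⇒ (c0=1, c1=4)
[Jacobi] macro 3: S0 reads c0=1 → after 1×micro: 1; S1 reads c0=1 → after 3×micro: 4 ⇒ (c0=1, c1=4)
[Jacobi] macro 4: S0 reads c0=1 → after 1×micro: 1; S1 reads c0=1 → after 3×micro: 4 ⇒ (c0=1, c1=4)
[Jacobi] macro 5: S0 reads c0=1 → after 1×micro: 1; S1 reads c0=1 → after 3×micro: 4 ⇒ (c0=1, c1=4)
[Jacobi] macro 6: S0 reads c0=1 → after 1×micro: 1; S1 reads c0=1 → after 3×micro: 4 ⇒ (c0=1, c1=4)
[Jacobi] macro 7: S0 reads c0=1 → after 1×micro: 1; S1 reads c0=1 → after 3×micro: 4 ⇒ (c0=1, c1=4)
[Gauss-Seidel] macro 1: S0 reads c0=2 → after 1×micro: 1; S1 reads c0=1 → after 3×micro: 4 ⇒ (c0=1, c1=4)
[Gauss-Seidel] macro 2: S0 reads c0=1 → after 1×micro: 1; S1 reads c0=1 → after 3×micro: 4 ⇒ (c0=1, c1=4)
[Gauss-Seidel] macro 3: S0 reads c0=1 → after 1×micro: 1; S1 reads c0=1 → after 3×micro: 4 ⇒ (c0=1, c1=4)
[Gauss-Seidel] macro 4: S0 reads c0=1 → after 1×micro: 1; S1 reads c0=1 → after 3×micro: 4 ⇒ (c0=1, c1=4)
[Gauss-Seidel] macro 5: S0 reads c0=1 → after 1×micro: 1; S1 reads c0=1 → after 3×micro: 4 ⇒ (c0=1, c1=4)
[Gauss-Seidel] macro 6: S0 reads c0=1 → after 1×micro: 1; S1 reads c0=1 → after 3×micro: 4 ⇒ (c0=1, c1=4)
[Gauss-Seidel] macro 7: S0 reads c0=1 → after 1×micro: 1; S1 reads c0=1 → after 3×micro: 4 ⇒ (c0=1, c1=4)

first divergence at macro-step: 1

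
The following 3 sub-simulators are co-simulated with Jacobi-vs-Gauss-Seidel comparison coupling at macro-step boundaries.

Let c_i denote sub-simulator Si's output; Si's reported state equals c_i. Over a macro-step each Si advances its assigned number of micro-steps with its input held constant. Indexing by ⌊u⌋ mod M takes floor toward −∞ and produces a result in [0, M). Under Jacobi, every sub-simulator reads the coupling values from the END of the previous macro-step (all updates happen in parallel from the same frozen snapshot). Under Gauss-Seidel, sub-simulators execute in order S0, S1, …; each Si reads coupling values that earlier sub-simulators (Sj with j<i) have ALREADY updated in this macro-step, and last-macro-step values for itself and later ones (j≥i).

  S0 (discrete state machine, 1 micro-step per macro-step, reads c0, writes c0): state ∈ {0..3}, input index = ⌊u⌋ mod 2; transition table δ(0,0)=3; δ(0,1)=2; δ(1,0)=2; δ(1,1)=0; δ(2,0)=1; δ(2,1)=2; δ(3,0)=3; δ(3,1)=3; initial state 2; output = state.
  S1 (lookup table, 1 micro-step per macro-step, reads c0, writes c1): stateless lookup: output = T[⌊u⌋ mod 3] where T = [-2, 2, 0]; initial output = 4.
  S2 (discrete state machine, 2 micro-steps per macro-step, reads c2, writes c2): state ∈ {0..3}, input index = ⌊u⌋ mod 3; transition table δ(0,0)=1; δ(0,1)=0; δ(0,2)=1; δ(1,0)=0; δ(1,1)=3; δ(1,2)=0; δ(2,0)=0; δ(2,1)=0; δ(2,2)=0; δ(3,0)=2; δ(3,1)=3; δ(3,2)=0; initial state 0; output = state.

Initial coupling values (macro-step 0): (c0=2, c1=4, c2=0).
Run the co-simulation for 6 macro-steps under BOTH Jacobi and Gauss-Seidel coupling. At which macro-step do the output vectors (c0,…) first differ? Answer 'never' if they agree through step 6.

first divergence at macro-step: 1

[Jacobi] macro 1: S0 reads c0=2 → after 1×micro: 1; S1 reads c0=2 → after 1×micro: 0; S2 reads c2=0 → after 2×micro: 0 ⇒ (c0=1, c1=0, c2=0)
[Jacobi] macro 2: S0 reads c0=1 → after 1×micro: 0; S1 reads c0=1 → after 1×micro: 2; S2 reads c2=0 → after 2×micro: 0 ⇒ (c0=0, c1=2, c2=0)
[Jacobi] macro 3: S0 reads c0=0 → after 1×micro: 3; S1 reads c0=0 → after 1×micro: -2; S2 reads c2=0 → after 2×micro: 0 ⇒ (c0=3, c1=-2, c2=0)
[Jacobi] macro 4: S0 reads c0=3 → after 1×micro: 3; S1 reads c0=3 → after 1×micro: -2; S2 reads c2=0 → after 2×micro: 0 ⇒ (c0=3, c1=-2, c2=0)
[Jacobi] macro 5: S0 reads c0=3 → after 1×micro: 3; S1 reads c0=3 → after 1×micro: -2; S2 reads c2=0 → after 2×micro: 0 ⇒ (c0=3, c1=-2, c2=0)
[Jacobi] macro 6: S0 reads c0=3 → after 1×micro: 3; S1 reads c0=3 → after 1×micro: -2; S2 reads c2=0 → after 2×micro: 0 ⇒ (c0=3, c1=-2, c2=0)
[Gauss-Seidel] macro 1: S0 reads c0=2 → after 1×micro: 1; S1 reads c0=1 → after 1×micro: 2; S2 reads c2=0 → after 2×micro: 0 ⇒ (c0=1, c1=2, c2=0)
[Gauss-Seidel] macro 2: S0 reads c0=1 → after 1×micro: 0; S1 reads c0=0 → after 1×micro: -2; S2 reads c2=0 → after 2×micro: 0 ⇒ (c0=0, c1=-2, c2=0)
[Gauss-Seidel] macro 3: S0 reads c0=0 → after 1×micro: 3; S1 reads c0=3 → after 1×micro: -2; S2 reads c2=0 → after 2×micro: 0 ⇒ (c0=3, c1=-2, c2=0)
[Gauss-Seidel] macro 4: S0 reads c0=3 → after 1×micro: 3; S1 reads c0=3 → after 1×micro: -2; S2 reads c2=0 → after 2×micro: 0 ⇒ (c0=3, c1=-2, c2=0)
[Gauss-Seidel] macro 5: S0 reads c0=3 → after 1×micro: 3; S1 reads c0=3 → after 1×micro: -2; S2 reads c2=0 → after 2×micro: 0 ⇒ (c0=3, c1=-2, c2=0)
[Gauss-Seidel] macro 6: S0 reads c0=3 → after 1×micro: 3; S1 reads c0=3 → after 1×micro: -2; S2 reads c2=0 → after 2×micro: 0 ⇒ (c0=3, c1=-2, c2=0)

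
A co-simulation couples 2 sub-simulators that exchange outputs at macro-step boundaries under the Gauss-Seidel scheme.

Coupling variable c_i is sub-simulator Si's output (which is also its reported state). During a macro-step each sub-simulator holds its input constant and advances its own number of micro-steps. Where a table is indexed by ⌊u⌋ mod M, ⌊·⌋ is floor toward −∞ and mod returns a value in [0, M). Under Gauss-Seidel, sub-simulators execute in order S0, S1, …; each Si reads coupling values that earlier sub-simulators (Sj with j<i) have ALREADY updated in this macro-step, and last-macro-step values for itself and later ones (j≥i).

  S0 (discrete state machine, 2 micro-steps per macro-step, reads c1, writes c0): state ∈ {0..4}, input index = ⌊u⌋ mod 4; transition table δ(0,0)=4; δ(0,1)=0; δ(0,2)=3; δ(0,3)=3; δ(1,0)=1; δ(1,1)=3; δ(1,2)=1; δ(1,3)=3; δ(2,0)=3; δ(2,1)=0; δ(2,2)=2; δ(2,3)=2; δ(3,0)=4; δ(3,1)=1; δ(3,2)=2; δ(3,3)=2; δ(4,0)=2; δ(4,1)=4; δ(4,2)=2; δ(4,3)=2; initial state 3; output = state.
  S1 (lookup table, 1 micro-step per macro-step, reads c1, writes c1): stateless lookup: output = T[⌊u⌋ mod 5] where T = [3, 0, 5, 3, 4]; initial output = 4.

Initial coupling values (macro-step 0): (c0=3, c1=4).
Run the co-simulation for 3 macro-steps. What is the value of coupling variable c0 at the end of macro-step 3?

c0 at macro-step 3 = 3

macro 1: S0 reads c1=4 → after 2×micro: 2; S1 reads c1=4 → after 1×micro: 4 ⇒ (c0=2, c1=4)
macro 2: S0 reads c1=4 → after 2×micro: 4; S1 reads c1=4 → after 1×micro: 4 ⇒ (c0=4, c1=4)
macro 3: S0 reads c1=4 → after 2×micro: 3; S1 reads c1=4 → after 1×micro: 4 ⇒ (c0=3, c1=4)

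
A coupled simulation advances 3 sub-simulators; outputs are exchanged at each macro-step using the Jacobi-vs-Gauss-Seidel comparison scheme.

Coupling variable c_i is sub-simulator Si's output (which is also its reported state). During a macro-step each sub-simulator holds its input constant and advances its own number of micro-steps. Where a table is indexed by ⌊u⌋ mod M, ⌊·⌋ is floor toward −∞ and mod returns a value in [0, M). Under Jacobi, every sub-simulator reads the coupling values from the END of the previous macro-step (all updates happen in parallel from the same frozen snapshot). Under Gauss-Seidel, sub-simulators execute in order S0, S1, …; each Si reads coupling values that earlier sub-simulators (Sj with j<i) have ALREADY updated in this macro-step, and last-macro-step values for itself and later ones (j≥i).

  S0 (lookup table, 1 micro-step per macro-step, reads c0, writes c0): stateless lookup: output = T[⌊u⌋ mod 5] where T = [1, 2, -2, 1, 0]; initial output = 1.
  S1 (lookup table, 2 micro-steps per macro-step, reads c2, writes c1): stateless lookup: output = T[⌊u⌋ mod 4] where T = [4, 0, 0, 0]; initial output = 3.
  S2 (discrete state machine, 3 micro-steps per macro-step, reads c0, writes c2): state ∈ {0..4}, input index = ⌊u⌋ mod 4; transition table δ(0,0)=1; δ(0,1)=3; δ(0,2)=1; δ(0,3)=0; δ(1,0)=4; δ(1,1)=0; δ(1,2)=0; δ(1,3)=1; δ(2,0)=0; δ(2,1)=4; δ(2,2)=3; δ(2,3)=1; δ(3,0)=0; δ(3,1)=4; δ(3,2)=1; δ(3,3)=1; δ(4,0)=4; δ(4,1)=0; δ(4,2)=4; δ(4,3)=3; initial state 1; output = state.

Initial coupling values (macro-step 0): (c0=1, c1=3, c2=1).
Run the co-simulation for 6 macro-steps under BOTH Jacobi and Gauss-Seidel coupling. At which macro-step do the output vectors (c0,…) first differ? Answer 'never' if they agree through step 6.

first divergence at macro-step: 1

[Jacobi] macro 1: S0 reads c0=1 → after 1×micro: 2; S1 reads c2=1 → after 2×micro: 0; S2 reads c0=1 → after 3×micro: 4 ⇒ (c0=2, c1=0, c2=4)
[Jacobi] macro 2: S0 reads c0=2 → after 1×micro: -2; S1 reads c2=4 → after 2×micro: 4; S2 reads c0=2 → after 3×micro: 4 ⇒ (c0=-2, c1=4, c2=4)
[Jacobi] macro 3: S0 reads c0=-2 → after 1×micro: 1; S1 reads c2=4 → after 2×micro: 4; S2 reads c0=-2 → after 3×micro: 4 ⇒ (c0=1, c1=4, c2=4)
[Jacobi] macro 4: S0 reads c0=1 → after 1×micro: 2; S1 reads c2=4 → after 2×micro: 4; S2 reads c0=1 → after 3×micro: 4 ⇒ (c0=2, c1=4, c2=4)
[Jacobi] macro 5: S0 reads c0=2 → after 1×micro: -2; S1 reads c2=4 → after 2×micro: 4; S2 reads c0=2 → after 3×micro: 4 ⇒ (c0=-2, c1=4, c2=4)
[Jacobi] macro 6: S0 reads c0=-2 → after 1×micro: 1; S1 reads c2=4 → after 2×micro: 4; S2 reads c0=-2 → after 3×micro: 4 ⇒ (c0=1, c1=4, c2=4)
[Gauss-Seidel] macro 1: S0 reads c0=1 → after 1×micro: 2; S1 reads c2=1 → after 2×micro: 0; S2 reads c0=2 → after 3×micro: 0 ⇒ (c0=2, c1=0, c2=0)
[Gauss-Seidel] macro 2: S0 reads c0=2 → after 1×micro: -2; S1 reads c2=0 → after 2×micro: 4; S2 reads c0=-2 → after 3×micro: 1 ⇒ (c0=-2, c1=4, c2=1)
[Gauss-Seidel] macro 3: S0 reads c0=-2 → after 1×micro: 1; S1 reads c2=1 → after 2×micro: 0; S2 reads c0=1 → after 3×micro: 4 ⇒ (c0=1, c1=0, c2=4)
[Gauss-Seidel] macro 4: S0 reads c0=1 → after 1×micro: 2; S1 reads c2=4 → after 2×micro: 4; S2 reads c0=2 → after 3×micro: 4 ⇒ (c0=2, c1=4, c2=4)
[Gauss-Seidel] macro 5: S0 reads c0=2 → after 1×micro: -2; S1 reads c2=4 → after 2×micro: 4; S2 reads c0=-2 → after 3×micro: 4 ⇒ (c0=-2, c1=4, c2=4)
[Gauss-Seidel] macro 6: S0 reads c0=-2 → after 1×micro: 1; S1 reads c2=4 → after 2×micro: 4; S2 reads c0=1 → after 3×micro: 4 ⇒ (c0=1, c1=4, c2=4)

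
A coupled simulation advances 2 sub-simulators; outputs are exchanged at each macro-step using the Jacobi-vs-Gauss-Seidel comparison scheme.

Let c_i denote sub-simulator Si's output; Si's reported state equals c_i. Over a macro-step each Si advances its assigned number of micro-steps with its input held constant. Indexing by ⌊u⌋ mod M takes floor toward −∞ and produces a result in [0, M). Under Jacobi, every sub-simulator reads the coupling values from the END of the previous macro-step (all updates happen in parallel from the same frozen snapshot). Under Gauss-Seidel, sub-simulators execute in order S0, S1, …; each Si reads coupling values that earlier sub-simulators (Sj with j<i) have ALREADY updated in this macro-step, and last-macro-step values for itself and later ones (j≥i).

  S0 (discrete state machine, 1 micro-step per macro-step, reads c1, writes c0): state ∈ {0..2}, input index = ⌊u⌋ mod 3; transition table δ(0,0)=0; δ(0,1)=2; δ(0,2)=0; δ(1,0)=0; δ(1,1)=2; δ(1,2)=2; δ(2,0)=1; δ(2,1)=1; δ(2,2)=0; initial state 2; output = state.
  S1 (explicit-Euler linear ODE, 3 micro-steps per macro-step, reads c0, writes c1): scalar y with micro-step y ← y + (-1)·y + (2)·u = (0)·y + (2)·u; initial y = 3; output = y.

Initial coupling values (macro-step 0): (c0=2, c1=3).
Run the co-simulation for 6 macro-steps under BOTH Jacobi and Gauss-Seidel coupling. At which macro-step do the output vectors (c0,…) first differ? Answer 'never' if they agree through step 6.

[Jacobi] macro 1: S0 reads c1=3 → after 1×micro: 1; S1 reads c0=2 → after 3×micro: 4 ⇒ (c0=1, c1=4)
[Jacobi] macro 2: S0 reads c1=4 → after 1×micro: 2; S1 reads c0=1 → after 3×micro: 2 ⇒ (c0=2, c1=2)
[Jacobi] macro 3: S0 reads c1=2 → after 1×micro: 0; S1 reads c0=2 → after 3×micro: 4 ⇒ (c0=0, c1=4)
[Jacobi] macro 4: S0 reads c1=4 → after 1×micro: 2; S1 reads c0=0 → after 3×micro: 0 ⇒ (c0=2, c1=0)
[Jacobi] macro 5: S0 reads c1=0 → after 1×micro: 1; S1 reads c0=2 → after 3×micro: 4 ⇒ (c0=1, c1=4)
[Jacobi] macro 6: S0 reads c1=4 → after 1×micro: 2; S1 reads c0=1 → after 3×micro: 2 ⇒ (c0=2, c1=2)
[Gauss-Seidel] macro 1: S0 reads c1=3 → after 1×micro: 1; S1 reads c0=1 → after 3×micro: 2 ⇒ (c0=1, c1=2)
[Gauss-Seidel] macro 2: S0 reads c1=2 → after 1×micro: 2; S1 reads c0=2 → after 3×micro: 4 ⇒ (c0=2, c1=4)
[Gauss-Seidel] macro 3: S0 reads c1=4 → after 1×micro: 1; S1 reads c0=1 → after 3×micro: 2 ⇒ (c0=1, c1=2)
[Gauss-Seidel] macro 4: S0 reads c1=2 → after 1×micro: 2; S1 reads c0=2 → after 3×micro: 4 ⇒ (c0=2, c1=4)
[Gauss-Seidel] macro 5: S0 reads c1=4 → after 1×micro: 1; S1 reads c0=1 → after 3×micro: 2 ⇒ (c0=1, c1=2)
[Gauss-Seidel] macro 6: S0 reads c1=2 → after 1×micro: 2; S1 reads c0=2 → after 3×micro: 4 ⇒ (c0=2, c1=4)

first divergence at macro-step: 1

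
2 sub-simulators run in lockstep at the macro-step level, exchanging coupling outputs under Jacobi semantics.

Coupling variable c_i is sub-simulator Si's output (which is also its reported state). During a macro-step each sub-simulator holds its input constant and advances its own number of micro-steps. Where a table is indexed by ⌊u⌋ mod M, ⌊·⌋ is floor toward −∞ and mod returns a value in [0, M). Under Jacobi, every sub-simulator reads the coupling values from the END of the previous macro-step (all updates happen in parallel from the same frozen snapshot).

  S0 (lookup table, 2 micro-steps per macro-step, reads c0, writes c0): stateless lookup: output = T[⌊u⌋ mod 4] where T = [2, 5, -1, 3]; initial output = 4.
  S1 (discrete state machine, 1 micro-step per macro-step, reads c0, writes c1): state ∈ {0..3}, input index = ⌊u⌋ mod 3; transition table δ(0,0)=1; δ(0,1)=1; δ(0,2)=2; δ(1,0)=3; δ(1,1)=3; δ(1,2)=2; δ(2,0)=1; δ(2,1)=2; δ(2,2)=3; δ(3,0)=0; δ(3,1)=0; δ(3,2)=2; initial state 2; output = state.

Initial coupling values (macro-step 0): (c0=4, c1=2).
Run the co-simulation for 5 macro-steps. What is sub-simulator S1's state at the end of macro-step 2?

S1 state at macro-step 2 = 3

macro 1: S0 reads c0=4 → after 2×micro: 2; S1 reads c0=4 → after 1×micro: 2 ⇒ (c0=2, c1=2)
macro 2: S0 reads c0=2 → after 2×micro: -1; S1 reads c0=2 → after 1×micro: 3 ⇒ (c0=-1, c1=3)
macro 3: S0 reads c0=-1 → after 2×micro: 3; S1 reads c0=-1 → after 1×micro: 2 ⇒ (c0=3, c1=2)
macro 4: S0 reads c0=3 → after 2×micro: 3; S1 reads c0=3 → after 1×micro: 1 ⇒ (c0=3, c1=1)
macro 5: S0 reads c0=3 → after 2×micro: 3; S1 reads c0=3 → after 1×micro: 3 ⇒ (c0=3, c1=3)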